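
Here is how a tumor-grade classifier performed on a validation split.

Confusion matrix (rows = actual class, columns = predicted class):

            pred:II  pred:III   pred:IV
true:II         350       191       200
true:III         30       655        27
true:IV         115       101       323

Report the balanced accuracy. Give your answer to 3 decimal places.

0.664

Balanced accuracy = mean of per-class recall.
  II: recall = 350/741 = 0.4723
  III: recall = 655/712 = 0.9199
  IV: recall = 323/539 = 0.5993
Mean = (0.4723 + 0.9199 + 0.5993) / 3 = 0.664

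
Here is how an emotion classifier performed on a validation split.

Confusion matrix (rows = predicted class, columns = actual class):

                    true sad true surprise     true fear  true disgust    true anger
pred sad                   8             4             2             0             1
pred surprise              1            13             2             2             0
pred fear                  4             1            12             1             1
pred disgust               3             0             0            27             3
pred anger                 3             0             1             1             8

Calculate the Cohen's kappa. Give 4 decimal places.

0.6070

Observed agreement pₒ = trace/N = 68/98 = 0.69388
Expected agreement pₑ = Σ (rowᵢ·colᵢ)/N² = (19·15 + 18·18 + 17·19 + 31·33 + 13·13)/98² = 0.22116
κ = (pₒ − pₑ)/(1 − pₑ) = (0.69388 − 0.22116)/(1 − 0.22116) = 0.6070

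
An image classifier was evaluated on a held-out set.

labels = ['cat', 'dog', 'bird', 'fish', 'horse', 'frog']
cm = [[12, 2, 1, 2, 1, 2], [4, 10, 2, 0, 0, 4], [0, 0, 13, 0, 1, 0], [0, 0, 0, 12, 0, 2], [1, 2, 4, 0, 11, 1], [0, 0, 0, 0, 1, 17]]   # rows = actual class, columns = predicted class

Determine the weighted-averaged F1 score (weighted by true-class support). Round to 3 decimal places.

0.705

Per-class F1 score (2·TP/(2·TP+FP+FN)):
  cat: TP=12, FP=4+0+0+1+0=5, FN=2+1+2+1+2=8 → 24/37 = 0.6486
  dog: TP=10, FP=2+0+0+2+0=4, FN=4+2+0+0+4=10 → 20/34 = 0.5882
  bird: TP=13, FP=1+2+0+4+0=7, FN=0+0+0+1+0=1 → 26/34 = 0.7647
  fish: TP=12, FP=2+0+0+0+0=2, FN=0+0+0+0+2=2 → 24/28 = 0.8571
  horse: TP=11, FP=1+0+1+0+1=3, FN=1+2+4+0+1=8 → 22/33 = 0.6667
  frog: TP=17, FP=2+4+0+2+1=9, FN=0+0+0+0+1=1 → 34/44 = 0.7727
Weighted-F1 score = Σ (supportᵢ/N)·F1 scoreᵢ with N=105: (20/105)·0.6486 + (20/105)·0.5882 + (14/105)·0.7647 + (14/105)·0.8571 + (19/105)·0.6667 + (18/105)·0.7727 = 0.705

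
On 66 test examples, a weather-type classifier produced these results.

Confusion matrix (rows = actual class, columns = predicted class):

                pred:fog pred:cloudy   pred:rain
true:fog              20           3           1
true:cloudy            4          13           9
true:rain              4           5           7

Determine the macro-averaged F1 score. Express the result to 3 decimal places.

Per-class F1 score (2·TP/(2·TP+FP+FN)):
  fog: TP=20, FP=4+4=8, FN=3+1=4 → 40/52 = 0.7692
  cloudy: TP=13, FP=3+5=8, FN=4+9=13 → 26/47 = 0.5532
  rain: TP=7, FP=1+9=10, FN=4+5=9 → 14/33 = 0.4242
Macro-F1 score = mean = (0.7692 + 0.5532 + 0.4242) / 3 = 0.582

0.582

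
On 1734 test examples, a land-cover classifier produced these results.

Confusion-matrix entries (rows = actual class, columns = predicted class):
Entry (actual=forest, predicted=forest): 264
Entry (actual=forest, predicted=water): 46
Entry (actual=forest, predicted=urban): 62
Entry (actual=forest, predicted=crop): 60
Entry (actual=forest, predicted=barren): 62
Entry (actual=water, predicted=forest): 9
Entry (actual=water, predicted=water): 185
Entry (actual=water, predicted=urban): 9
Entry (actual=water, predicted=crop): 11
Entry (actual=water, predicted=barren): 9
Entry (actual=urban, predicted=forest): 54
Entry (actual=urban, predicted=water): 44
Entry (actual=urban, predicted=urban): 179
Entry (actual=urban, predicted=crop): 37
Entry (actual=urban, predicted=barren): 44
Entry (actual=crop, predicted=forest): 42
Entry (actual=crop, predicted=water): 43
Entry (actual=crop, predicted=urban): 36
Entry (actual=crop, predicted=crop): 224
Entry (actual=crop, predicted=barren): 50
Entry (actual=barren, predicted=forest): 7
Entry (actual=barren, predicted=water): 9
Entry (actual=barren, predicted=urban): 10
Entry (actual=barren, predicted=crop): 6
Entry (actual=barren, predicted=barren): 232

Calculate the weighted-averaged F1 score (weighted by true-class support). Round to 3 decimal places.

0.619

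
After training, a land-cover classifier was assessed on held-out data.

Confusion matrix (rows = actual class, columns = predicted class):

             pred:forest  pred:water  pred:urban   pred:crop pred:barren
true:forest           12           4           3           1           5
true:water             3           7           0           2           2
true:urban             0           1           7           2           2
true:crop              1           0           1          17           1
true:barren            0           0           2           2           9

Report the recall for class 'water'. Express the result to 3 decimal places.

One-vs-rest for 'water': TP = diagonal; FP = other classes predicted 'water'; FN = 'water' predicted as other.
recall = TP/(TP+FN).
water: TP=7, FN=3+0+2+2=7 → 7/14 = 0.5000

0.500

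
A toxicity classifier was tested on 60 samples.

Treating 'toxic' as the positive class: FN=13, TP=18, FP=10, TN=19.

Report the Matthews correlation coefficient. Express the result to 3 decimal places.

MCC = (TP·TN − FP·FN) / √((TP+FP)(TP+FN)(TN+FP)(TN+FN))
Numerator = 18·19 − 10·13 = 212
Denominator = √(28·31·29·32) = √805504 = 897.4987
MCC = 212 / 897.4987 = 0.236

0.236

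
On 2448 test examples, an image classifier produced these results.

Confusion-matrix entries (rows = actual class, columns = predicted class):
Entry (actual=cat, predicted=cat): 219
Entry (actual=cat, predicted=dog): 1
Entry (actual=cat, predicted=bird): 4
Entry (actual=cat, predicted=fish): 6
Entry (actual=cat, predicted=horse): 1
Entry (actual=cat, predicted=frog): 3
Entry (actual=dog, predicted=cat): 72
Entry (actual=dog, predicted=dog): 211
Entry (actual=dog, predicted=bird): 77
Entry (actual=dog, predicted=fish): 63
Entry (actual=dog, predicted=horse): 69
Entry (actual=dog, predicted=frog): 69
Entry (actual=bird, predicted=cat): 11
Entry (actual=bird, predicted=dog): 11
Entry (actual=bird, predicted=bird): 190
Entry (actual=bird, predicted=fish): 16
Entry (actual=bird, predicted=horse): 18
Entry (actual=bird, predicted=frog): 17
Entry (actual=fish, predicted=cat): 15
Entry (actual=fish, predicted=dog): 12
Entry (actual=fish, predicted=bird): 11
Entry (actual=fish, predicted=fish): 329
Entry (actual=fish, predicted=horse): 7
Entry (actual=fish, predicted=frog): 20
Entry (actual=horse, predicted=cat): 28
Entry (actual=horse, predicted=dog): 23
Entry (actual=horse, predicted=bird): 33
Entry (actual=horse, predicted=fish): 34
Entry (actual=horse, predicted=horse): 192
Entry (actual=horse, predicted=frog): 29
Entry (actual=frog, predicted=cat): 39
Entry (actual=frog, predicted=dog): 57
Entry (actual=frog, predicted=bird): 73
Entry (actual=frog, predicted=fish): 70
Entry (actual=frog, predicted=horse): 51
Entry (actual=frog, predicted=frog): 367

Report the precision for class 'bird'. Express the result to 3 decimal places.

0.490

Take TP from the diagonal, FP from the rest of the 'bird' prediction marginal, FN from the rest of the 'bird' actual marginal.
precision = TP/(TP+FP).
bird: TP=190, FP=4+77+11+33+73=198 → 190/388 = 0.4897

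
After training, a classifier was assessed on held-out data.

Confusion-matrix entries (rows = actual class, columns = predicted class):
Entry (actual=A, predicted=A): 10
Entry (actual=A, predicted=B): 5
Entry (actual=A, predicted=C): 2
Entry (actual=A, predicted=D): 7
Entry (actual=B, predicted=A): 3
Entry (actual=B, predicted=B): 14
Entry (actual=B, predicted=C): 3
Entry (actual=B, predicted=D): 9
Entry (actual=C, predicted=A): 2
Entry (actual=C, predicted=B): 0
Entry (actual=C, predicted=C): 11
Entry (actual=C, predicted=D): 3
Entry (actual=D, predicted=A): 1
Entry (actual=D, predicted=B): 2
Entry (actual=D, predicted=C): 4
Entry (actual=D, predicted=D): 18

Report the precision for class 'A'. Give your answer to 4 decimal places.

Take TP from the diagonal, FP from the rest of the 'A' prediction marginal, FN from the rest of the 'A' actual marginal.
precision = TP/(TP+FP).
A: TP=10, FP=3+2+1=6 → 10/16 = 0.62500

0.6250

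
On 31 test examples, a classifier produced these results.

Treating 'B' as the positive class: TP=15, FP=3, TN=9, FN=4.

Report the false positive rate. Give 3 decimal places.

FPR = FP/(FP+TN) = 3/(3+9) = 0.250

0.250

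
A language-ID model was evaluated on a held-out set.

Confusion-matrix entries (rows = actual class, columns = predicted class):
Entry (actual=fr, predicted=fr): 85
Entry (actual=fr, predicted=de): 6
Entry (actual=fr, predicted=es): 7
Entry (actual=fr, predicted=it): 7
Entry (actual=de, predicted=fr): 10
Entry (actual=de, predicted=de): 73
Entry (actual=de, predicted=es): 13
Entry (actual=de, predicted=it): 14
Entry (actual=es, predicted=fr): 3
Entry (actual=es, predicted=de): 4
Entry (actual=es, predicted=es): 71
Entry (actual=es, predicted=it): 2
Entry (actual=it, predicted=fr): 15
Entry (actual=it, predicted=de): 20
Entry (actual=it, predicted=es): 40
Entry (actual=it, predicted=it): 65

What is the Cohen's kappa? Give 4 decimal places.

0.5718

Observed agreement pₒ = trace/N = 294/435 = 0.67586
Expected agreement pₑ = Σ (rowᵢ·colᵢ)/N² = (105·113 + 110·103 + 80·131 + 140·88)/435² = 0.24307
κ = (pₒ − pₑ)/(1 − pₑ) = (0.67586 − 0.24307)/(1 − 0.24307) = 0.5718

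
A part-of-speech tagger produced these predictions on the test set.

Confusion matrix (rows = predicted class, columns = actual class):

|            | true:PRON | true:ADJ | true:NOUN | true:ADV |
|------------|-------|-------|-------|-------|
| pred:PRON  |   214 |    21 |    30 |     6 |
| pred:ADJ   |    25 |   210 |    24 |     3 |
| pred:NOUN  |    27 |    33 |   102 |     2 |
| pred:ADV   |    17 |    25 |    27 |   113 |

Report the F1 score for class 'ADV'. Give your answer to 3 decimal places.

0.739

Take TP from the diagonal, FP from the rest of the 'ADV' prediction marginal, FN from the rest of the 'ADV' actual marginal.
F1 score = 2·TP/(2·TP+FP+FN).
ADV: TP=113, FP=17+25+27=69, FN=6+3+2=11 → 226/306 = 0.7386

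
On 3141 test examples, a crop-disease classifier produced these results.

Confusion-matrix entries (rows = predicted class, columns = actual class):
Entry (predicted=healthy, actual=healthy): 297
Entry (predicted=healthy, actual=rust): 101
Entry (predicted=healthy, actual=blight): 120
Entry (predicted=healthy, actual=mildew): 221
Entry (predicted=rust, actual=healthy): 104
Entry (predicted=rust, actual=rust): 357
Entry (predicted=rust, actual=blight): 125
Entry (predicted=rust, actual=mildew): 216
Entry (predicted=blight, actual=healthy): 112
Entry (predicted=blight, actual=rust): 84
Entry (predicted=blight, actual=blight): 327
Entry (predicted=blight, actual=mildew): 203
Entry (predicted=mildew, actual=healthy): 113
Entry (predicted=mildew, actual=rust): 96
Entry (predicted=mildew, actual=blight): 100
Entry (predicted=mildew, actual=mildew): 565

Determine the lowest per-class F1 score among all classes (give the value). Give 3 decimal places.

0.435

Per-class F1 score (2·TP/(2·TP+FP+FN)):
  healthy: TP=297, FP=101+120+221=442, FN=104+112+113=329 → 594/1365 = 0.4352
  rust: TP=357, FP=104+125+216=445, FN=101+84+96=281 → 714/1440 = 0.4958
  blight: TP=327, FP=112+84+203=399, FN=120+125+100=345 → 654/1398 = 0.4678
  mildew: TP=565, FP=113+96+100=309, FN=221+216+203=640 → 1130/2079 = 0.5435
Lowest is class 'healthy' with F1 score = 0.435.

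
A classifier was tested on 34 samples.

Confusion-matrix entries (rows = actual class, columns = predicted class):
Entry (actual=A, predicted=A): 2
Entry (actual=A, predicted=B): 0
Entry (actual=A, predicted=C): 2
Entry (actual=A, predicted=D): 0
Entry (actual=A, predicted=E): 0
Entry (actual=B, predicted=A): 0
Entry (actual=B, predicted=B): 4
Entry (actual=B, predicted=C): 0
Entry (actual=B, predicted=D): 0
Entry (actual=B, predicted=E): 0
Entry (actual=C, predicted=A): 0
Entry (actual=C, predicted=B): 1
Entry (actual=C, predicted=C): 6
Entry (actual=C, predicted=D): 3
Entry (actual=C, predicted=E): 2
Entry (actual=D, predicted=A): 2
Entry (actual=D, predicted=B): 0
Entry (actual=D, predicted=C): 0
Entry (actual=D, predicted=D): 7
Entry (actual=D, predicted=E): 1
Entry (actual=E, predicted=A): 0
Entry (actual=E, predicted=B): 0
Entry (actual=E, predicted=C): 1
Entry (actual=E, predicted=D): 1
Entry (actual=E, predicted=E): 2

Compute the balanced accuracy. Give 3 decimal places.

0.640

Balanced accuracy = mean of per-class recall.
  A: recall = 2/4 = 0.5000
  B: recall = 4/4 = 1.0000
  C: recall = 6/12 = 0.5000
  D: recall = 7/10 = 0.7000
  E: recall = 2/4 = 0.5000
Mean = (0.5000 + 1.0000 + 0.5000 + 0.7000 + 0.5000) / 5 = 0.640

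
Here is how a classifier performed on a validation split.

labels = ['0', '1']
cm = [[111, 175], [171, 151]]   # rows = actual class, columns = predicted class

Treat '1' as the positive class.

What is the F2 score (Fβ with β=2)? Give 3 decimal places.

Fβ = (1+β²)·TP / ((1+β²)·TP + β²·FN + FP), with β²=4
= 5·151 / (5·151 + 4·171 + 175) = 0.468

0.468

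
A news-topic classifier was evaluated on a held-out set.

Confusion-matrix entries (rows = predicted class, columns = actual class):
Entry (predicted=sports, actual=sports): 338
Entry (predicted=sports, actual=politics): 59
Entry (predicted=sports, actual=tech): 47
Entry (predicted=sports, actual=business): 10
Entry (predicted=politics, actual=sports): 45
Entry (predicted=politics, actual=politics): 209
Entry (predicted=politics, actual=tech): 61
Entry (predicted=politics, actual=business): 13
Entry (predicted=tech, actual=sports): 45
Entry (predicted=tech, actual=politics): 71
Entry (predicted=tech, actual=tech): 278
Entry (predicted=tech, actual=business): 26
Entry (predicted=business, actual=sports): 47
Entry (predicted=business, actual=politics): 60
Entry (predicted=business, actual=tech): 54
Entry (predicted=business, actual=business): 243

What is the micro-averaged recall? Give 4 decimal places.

Micro-averaging pools counts across classes: ΣTP=1068, ΣFP=538, ΣFN=538.
Micro-recall = TP/(TP+FN) on pooled counts = 0.6650 (equals overall accuracy in single-label multiclass).

0.6650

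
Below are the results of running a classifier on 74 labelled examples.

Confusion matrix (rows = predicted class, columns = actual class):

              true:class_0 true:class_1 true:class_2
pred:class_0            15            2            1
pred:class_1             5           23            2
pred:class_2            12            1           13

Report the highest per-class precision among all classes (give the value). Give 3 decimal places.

0.833

Per-class precision (TP/(TP+FP)):
  class_0: TP=15, FP=2+1=3 → 15/18 = 0.8333
  class_1: TP=23, FP=5+2=7 → 23/30 = 0.7667
  class_2: TP=13, FP=12+1=13 → 13/26 = 0.5000
Highest is class 'class_0' with precision = 0.833.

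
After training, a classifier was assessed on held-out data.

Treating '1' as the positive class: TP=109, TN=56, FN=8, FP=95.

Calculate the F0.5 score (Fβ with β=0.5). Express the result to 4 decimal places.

0.5841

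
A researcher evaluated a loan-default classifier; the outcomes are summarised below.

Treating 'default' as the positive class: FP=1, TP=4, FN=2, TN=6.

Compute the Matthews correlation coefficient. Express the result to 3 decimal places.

MCC = (TP·TN − FP·FN) / √((TP+FP)(TP+FN)(TN+FP)(TN+FN))
Numerator = 4·6 − 1·2 = 22
Denominator = √(5·6·7·8) = √1680 = 40.9878
MCC = 22 / 40.9878 = 0.537

0.537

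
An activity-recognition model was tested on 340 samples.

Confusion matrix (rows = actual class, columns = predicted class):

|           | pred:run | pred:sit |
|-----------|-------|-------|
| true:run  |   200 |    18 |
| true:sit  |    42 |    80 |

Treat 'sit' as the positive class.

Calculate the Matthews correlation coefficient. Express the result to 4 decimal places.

0.6070

MCC = (TP·TN − FP·FN) / √((TP+FP)(TP+FN)(TN+FP)(TN+FN))
Numerator = 80·200 − 18·42 = 15244
Denominator = √(98·122·218·242) = √630750736 = 25114.7514
MCC = 15244 / 25114.7514 = 0.6070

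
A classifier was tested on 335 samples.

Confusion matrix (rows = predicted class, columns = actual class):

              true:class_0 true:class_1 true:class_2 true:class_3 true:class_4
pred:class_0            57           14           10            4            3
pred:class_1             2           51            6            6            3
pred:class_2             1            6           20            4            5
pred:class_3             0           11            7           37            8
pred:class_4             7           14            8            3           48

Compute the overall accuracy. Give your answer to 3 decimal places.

Accuracy = trace / total = (57+51+20+37+48=213) / 335 = 213/335 = 0.636

0.636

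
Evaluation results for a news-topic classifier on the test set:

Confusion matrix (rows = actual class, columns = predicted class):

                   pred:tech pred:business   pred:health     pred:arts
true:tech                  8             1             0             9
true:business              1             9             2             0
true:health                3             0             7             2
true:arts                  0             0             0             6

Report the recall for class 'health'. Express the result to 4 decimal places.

Treat 'health' as positive and all other classes as negative.
recall = TP/(TP+FN).
health: TP=7, FN=3+0+2=5 → 7/12 = 0.58333

0.5833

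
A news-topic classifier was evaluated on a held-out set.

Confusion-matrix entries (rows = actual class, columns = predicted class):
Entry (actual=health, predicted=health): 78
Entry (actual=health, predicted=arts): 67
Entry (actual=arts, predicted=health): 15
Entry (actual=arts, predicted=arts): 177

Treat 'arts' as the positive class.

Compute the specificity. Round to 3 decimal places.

Specificity = TN/(TN+FP) = 78/(78+67) = 0.538

0.538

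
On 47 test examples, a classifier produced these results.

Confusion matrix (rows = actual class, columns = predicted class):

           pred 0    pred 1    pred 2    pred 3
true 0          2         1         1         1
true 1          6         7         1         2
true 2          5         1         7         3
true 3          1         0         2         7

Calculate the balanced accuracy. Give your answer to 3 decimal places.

0.494

Balanced accuracy = mean of per-class recall.
  0: recall = 2/5 = 0.4000
  1: recall = 7/16 = 0.4375
  2: recall = 7/16 = 0.4375
  3: recall = 7/10 = 0.7000
Mean = (0.4000 + 0.4375 + 0.4375 + 0.7000) / 4 = 0.494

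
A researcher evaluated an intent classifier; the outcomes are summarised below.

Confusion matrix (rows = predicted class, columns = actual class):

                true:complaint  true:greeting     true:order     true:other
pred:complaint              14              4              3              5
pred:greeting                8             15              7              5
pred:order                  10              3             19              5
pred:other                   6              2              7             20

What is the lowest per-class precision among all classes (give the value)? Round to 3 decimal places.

0.429

Per-class precision (TP/(TP+FP)):
  complaint: TP=14, FP=4+3+5=12 → 14/26 = 0.5385
  greeting: TP=15, FP=8+7+5=20 → 15/35 = 0.4286
  order: TP=19, FP=10+3+5=18 → 19/37 = 0.5135
  other: TP=20, FP=6+2+7=15 → 20/35 = 0.5714
Lowest is class 'greeting' with precision = 0.429.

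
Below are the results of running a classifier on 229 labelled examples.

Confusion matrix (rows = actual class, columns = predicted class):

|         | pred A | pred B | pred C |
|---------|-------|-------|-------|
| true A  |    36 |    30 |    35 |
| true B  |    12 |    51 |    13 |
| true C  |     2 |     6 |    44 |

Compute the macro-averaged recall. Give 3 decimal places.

0.625

Per-class recall (TP/(TP+FN)):
  A: TP=36, FN=30+35=65 → 36/101 = 0.3564
  B: TP=51, FN=12+13=25 → 51/76 = 0.6711
  C: TP=44, FN=2+6=8 → 44/52 = 0.8462
Macro-recall = mean = (0.3564 + 0.6711 + 0.8462) / 3 = 0.625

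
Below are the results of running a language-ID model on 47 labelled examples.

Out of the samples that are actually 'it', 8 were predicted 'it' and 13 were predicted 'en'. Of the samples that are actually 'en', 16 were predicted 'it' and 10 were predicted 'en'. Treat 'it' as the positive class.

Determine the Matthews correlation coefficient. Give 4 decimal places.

MCC = (TP·TN − FP·FN) / √((TP+FP)(TP+FN)(TN+FP)(TN+FN))
Numerator = 8·10 − 16·13 = -128
Denominator = √(24·21·26·23) = √301392 = 548.9918
MCC = -128 / 548.9918 = -0.2332

-0.2332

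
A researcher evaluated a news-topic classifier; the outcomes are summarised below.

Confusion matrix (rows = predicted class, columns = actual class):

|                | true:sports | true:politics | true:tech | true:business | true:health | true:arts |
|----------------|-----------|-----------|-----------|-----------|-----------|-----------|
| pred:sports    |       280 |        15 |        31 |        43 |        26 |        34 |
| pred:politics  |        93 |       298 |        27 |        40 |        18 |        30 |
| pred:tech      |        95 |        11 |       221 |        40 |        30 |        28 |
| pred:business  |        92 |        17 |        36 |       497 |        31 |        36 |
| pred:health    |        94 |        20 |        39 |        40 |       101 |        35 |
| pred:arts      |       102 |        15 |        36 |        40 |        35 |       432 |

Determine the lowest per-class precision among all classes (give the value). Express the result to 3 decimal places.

0.307

Per-class precision (TP/(TP+FP)):
  sports: TP=280, FP=15+31+43+26+34=149 → 280/429 = 0.6527
  politics: TP=298, FP=93+27+40+18+30=208 → 298/506 = 0.5889
  tech: TP=221, FP=95+11+40+30+28=204 → 221/425 = 0.5200
  business: TP=497, FP=92+17+36+31+36=212 → 497/709 = 0.7010
  health: TP=101, FP=94+20+39+40+35=228 → 101/329 = 0.3070
  arts: TP=432, FP=102+15+36+40+35=228 → 432/660 = 0.6545
Lowest is class 'health' with precision = 0.307.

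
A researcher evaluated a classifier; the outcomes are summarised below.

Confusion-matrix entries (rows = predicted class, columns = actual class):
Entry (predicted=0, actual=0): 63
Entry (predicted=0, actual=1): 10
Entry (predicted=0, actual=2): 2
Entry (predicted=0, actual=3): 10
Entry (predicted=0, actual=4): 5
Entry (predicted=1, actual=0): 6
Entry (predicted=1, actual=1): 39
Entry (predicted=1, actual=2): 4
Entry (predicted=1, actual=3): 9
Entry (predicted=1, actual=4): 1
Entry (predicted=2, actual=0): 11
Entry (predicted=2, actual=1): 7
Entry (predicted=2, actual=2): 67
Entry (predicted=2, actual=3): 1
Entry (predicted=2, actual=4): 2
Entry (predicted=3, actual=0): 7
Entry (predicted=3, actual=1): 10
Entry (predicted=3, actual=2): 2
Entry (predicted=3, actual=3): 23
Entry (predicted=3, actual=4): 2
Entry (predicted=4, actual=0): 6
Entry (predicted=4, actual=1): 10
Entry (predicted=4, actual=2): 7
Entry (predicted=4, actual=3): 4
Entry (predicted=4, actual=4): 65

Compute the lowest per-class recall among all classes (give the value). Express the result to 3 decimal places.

Per-class recall (TP/(TP+FN)):
  0: TP=63, FN=6+11+7+6=30 → 63/93 = 0.6774
  1: TP=39, FN=10+7+10+10=37 → 39/76 = 0.5132
  2: TP=67, FN=2+4+2+7=15 → 67/82 = 0.8171
  3: TP=23, FN=10+9+1+4=24 → 23/47 = 0.4894
  4: TP=65, FN=5+1+2+2=10 → 65/75 = 0.8667
Lowest is class '3' with recall = 0.489.

0.489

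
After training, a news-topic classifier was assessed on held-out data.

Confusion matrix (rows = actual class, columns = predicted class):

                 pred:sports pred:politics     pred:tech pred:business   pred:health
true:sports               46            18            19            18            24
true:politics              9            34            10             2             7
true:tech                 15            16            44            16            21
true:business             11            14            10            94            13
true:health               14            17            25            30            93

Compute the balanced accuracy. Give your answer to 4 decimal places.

0.4982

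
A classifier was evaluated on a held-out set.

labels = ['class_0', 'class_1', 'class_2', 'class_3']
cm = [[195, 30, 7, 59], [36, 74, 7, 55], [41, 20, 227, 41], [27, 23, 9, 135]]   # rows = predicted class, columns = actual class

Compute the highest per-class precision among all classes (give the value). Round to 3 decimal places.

0.696

Per-class precision (TP/(TP+FP)):
  class_0: TP=195, FP=30+7+59=96 → 195/291 = 0.6701
  class_1: TP=74, FP=36+7+55=98 → 74/172 = 0.4302
  class_2: TP=227, FP=41+20+41=102 → 227/329 = 0.6900
  class_3: TP=135, FP=27+23+9=59 → 135/194 = 0.6959
Highest is class 'class_3' with precision = 0.696.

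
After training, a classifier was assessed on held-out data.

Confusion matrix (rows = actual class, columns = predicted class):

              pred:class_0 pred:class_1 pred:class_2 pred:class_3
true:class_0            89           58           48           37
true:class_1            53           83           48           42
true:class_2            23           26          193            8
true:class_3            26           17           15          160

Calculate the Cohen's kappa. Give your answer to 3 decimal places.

Observed agreement pₒ = trace/N = 525/926 = 0.5670
Expected agreement pₑ = Σ (rowᵢ·colᵢ)/N² = (232·191 + 226·184 + 250·304 + 218·247)/926² = 0.2516
κ = (pₒ − pₑ)/(1 − pₑ) = (0.5670 − 0.2516)/(1 − 0.2516) = 0.421

0.421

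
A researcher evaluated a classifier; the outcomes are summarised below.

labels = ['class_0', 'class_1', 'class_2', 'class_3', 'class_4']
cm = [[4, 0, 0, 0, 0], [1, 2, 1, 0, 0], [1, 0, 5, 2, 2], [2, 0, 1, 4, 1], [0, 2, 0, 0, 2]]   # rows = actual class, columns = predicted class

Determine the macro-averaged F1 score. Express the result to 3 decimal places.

0.554

Per-class F1 score (2·TP/(2·TP+FP+FN)):
  class_0: TP=4, FP=1+1+2+0=4, FN=0+0+0+0=0 → 8/12 = 0.6667
  class_1: TP=2, FP=0+0+0+2=2, FN=1+1+0+0=2 → 4/8 = 0.5000
  class_2: TP=5, FP=0+1+1+0=2, FN=1+0+2+2=5 → 10/17 = 0.5882
  class_3: TP=4, FP=0+0+2+0=2, FN=2+0+1+1=4 → 8/14 = 0.5714
  class_4: TP=2, FP=0+0+2+1=3, FN=0+2+0+0=2 → 4/9 = 0.4444
Macro-F1 score = mean = (0.6667 + 0.5000 + 0.5882 + 0.5714 + 0.4444) / 5 = 0.554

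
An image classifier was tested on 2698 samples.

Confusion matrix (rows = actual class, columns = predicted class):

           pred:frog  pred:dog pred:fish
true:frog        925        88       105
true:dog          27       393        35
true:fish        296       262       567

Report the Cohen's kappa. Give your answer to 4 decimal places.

Observed agreement pₒ = trace/N = 1885/2698 = 0.69867
Expected agreement pₑ = Σ (rowᵢ·colᵢ)/N² = (1118·1248 + 455·743 + 1125·707)/2698² = 0.34739
κ = (pₒ − pₑ)/(1 − pₑ) = (0.69867 − 0.34739)/(1 − 0.34739) = 0.5383

0.5383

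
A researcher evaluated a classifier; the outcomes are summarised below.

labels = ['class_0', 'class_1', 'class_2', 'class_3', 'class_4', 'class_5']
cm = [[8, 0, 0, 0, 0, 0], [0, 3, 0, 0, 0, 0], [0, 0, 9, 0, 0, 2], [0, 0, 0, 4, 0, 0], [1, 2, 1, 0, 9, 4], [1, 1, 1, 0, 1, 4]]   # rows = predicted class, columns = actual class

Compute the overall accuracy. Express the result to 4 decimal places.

0.7255

Accuracy = trace / total = (8+3+9+4+9+4=37) / 51 = 37/51 = 0.7255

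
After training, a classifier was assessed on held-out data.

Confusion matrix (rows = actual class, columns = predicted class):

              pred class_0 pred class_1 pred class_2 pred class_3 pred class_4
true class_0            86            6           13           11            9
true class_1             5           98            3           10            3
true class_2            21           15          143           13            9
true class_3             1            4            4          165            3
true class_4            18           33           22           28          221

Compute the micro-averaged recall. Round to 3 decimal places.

Micro-averaging pools counts across classes: ΣTP=713, ΣFP=231, ΣFN=231.
Micro-recall = TP/(TP+FN) on pooled counts = 0.755 (equals overall accuracy in single-label multiclass).

0.755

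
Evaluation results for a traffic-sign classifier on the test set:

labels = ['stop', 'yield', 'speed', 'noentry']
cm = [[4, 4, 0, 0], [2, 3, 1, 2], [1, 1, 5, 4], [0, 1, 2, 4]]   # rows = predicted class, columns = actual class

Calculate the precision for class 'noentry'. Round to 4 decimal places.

0.5714

Take TP from the diagonal, FP from the rest of the 'noentry' prediction marginal, FN from the rest of the 'noentry' actual marginal.
precision = TP/(TP+FP).
noentry: TP=4, FP=0+1+2=3 → 4/7 = 0.57143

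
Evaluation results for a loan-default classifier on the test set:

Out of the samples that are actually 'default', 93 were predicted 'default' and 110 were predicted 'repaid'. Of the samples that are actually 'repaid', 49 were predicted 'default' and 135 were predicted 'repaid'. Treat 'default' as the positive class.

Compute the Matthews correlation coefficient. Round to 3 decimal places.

0.199

MCC = (TP·TN − FP·FN) / √((TP+FP)(TP+FN)(TN+FP)(TN+FN))
Numerator = 93·135 − 49·110 = 7165
Denominator = √(142·203·184·245) = √1299476080 = 36048.2466
MCC = 7165 / 36048.2466 = 0.199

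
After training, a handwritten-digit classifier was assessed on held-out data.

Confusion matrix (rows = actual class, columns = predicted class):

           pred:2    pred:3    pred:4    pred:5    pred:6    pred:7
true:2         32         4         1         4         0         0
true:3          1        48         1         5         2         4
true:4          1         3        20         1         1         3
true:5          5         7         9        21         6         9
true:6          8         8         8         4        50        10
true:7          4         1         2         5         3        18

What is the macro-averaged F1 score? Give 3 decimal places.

0.594

Per-class F1 score (2·TP/(2·TP+FP+FN)):
  2: TP=32, FP=1+1+5+8+4=19, FN=4+1+4+0+0=9 → 64/92 = 0.6957
  3: TP=48, FP=4+3+7+8+1=23, FN=1+1+5+2+4=13 → 96/132 = 0.7273
  4: TP=20, FP=1+1+9+8+2=21, FN=1+3+1+1+3=9 → 40/70 = 0.5714
  5: TP=21, FP=4+5+1+4+5=19, FN=5+7+9+6+9=36 → 42/97 = 0.4330
  6: TP=50, FP=0+2+1+6+3=12, FN=8+8+8+4+10=38 → 100/150 = 0.6667
  7: TP=18, FP=0+4+3+9+10=26, FN=4+1+2+5+3=15 → 36/77 = 0.4675
Macro-F1 score = mean = (0.6957 + 0.7273 + 0.5714 + 0.4330 + 0.6667 + 0.4675) / 6 = 0.594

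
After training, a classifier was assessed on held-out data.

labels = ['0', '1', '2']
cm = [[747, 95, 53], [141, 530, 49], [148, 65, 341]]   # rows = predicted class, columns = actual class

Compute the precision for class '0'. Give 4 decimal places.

0.8346

One-vs-rest for '0': TP = diagonal; FP = other classes predicted '0'; FN = '0' predicted as other.
precision = TP/(TP+FP).
0: TP=747, FP=95+53=148 → 747/895 = 0.83464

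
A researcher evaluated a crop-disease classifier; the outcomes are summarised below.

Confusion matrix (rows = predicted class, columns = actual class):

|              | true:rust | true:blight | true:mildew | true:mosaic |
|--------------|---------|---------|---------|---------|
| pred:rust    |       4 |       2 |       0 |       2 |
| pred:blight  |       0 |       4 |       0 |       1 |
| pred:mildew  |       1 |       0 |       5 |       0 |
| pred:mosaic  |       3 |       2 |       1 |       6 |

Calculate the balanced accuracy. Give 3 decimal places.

0.625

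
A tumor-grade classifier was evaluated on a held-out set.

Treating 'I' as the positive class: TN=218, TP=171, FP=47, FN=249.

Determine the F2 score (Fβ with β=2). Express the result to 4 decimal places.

0.4505

Fβ = (1+β²)·TP / ((1+β²)·TP + β²·FN + FP), with β²=4
= 5·171 / (5·171 + 4·249 + 47) = 0.4505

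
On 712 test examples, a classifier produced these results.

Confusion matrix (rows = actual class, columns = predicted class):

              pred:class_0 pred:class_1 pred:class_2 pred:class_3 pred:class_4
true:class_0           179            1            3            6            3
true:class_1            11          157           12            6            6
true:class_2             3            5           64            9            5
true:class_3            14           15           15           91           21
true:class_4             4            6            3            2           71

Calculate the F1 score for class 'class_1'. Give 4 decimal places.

0.8351

One-vs-rest for 'class_1': TP = diagonal; FP = other classes predicted 'class_1'; FN = 'class_1' predicted as other.
F1 score = 2·TP/(2·TP+FP+FN).
class_1: TP=157, FP=1+5+15+6=27, FN=11+12+6+6=35 → 314/376 = 0.83511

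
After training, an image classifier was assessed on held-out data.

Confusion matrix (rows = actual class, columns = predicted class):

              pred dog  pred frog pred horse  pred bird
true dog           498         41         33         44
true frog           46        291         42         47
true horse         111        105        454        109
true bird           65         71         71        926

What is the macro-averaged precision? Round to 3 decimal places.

Per-class precision (TP/(TP+FP)):
  dog: TP=498, FP=46+111+65=222 → 498/720 = 0.6917
  frog: TP=291, FP=41+105+71=217 → 291/508 = 0.5728
  horse: TP=454, FP=33+42+71=146 → 454/600 = 0.7567
  bird: TP=926, FP=44+47+109=200 → 926/1126 = 0.8224
Macro-precision = mean = (0.6917 + 0.5728 + 0.7567 + 0.8224) / 4 = 0.711

0.711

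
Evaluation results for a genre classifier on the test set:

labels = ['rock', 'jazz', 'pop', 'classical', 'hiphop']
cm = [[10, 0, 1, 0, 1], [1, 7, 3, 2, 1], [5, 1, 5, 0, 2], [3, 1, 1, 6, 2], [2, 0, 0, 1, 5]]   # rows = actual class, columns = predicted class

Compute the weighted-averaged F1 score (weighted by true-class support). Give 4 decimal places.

Per-class F1 score (2·TP/(2·TP+FP+FN)):
  rock: TP=10, FP=1+5+3+2=11, FN=0+1+0+1=2 → 20/33 = 0.60606
  jazz: TP=7, FP=0+1+1+0=2, FN=1+3+2+1=7 → 14/23 = 0.60870
  pop: TP=5, FP=1+3+1+0=5, FN=5+1+0+2=8 → 10/23 = 0.43478
  classical: TP=6, FP=0+2+0+1=3, FN=3+1+1+2=7 → 12/22 = 0.54545
  hiphop: TP=5, FP=1+1+2+2=6, FN=2+0+0+1=3 → 10/19 = 0.52632
Weighted-F1 score = Σ (supportᵢ/N)·F1 scoreᵢ with N=60: (12/60)·0.60606 + (14/60)·0.60870 + (13/60)·0.43478 + (13/60)·0.54545 + (8/60)·0.52632 = 0.5458

0.5458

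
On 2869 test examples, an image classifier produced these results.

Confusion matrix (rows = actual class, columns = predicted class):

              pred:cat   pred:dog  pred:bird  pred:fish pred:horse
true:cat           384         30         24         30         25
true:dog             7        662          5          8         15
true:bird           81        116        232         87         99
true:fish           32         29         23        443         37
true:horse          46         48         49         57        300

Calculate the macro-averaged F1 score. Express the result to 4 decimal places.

0.6845

Per-class F1 score (2·TP/(2·TP+FP+FN)):
  cat: TP=384, FP=7+81+32+46=166, FN=30+24+30+25=109 → 768/1043 = 0.73634
  dog: TP=662, FP=30+116+29+48=223, FN=7+5+8+15=35 → 1324/1582 = 0.83692
  bird: TP=232, FP=24+5+23+49=101, FN=81+116+87+99=383 → 464/948 = 0.48945
  fish: TP=443, FP=30+8+87+57=182, FN=32+29+23+37=121 → 886/1189 = 0.74516
  horse: TP=300, FP=25+15+99+37=176, FN=46+48+49+57=200 → 600/976 = 0.61475
Macro-F1 score = mean = (0.73634 + 0.83692 + 0.48945 + 0.74516 + 0.61475) / 5 = 0.6845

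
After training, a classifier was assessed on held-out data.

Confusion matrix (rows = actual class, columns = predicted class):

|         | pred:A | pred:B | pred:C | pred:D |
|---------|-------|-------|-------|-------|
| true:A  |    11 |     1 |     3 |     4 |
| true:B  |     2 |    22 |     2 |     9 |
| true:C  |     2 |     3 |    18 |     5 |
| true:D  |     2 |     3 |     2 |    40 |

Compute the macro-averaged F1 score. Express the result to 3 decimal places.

0.685

Per-class F1 score (2·TP/(2·TP+FP+FN)):
  A: TP=11, FP=2+2+2=6, FN=1+3+4=8 → 22/36 = 0.6111
  B: TP=22, FP=1+3+3=7, FN=2+2+9=13 → 44/64 = 0.6875
  C: TP=18, FP=3+2+2=7, FN=2+3+5=10 → 36/53 = 0.6792
  D: TP=40, FP=4+9+5=18, FN=2+3+2=7 → 80/105 = 0.7619
Macro-F1 score = mean = (0.6111 + 0.6875 + 0.6792 + 0.7619) / 4 = 0.685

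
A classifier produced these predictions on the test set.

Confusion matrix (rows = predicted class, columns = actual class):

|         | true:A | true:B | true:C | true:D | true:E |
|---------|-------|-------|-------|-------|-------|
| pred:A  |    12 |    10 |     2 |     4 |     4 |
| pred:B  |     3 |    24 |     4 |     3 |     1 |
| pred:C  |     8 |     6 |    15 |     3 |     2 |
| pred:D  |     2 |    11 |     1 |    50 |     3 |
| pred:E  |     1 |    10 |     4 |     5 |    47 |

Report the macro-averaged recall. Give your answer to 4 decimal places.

0.6051

Per-class recall (TP/(TP+FN)):
  A: TP=12, FN=3+8+2+1=14 → 12/26 = 0.46154
  B: TP=24, FN=10+6+11+10=37 → 24/61 = 0.39344
  C: TP=15, FN=2+4+1+4=11 → 15/26 = 0.57692
  D: TP=50, FN=4+3+3+5=15 → 50/65 = 0.76923
  E: TP=47, FN=4+1+2+3=10 → 47/57 = 0.82456
Macro-recall = mean = (0.46154 + 0.39344 + 0.57692 + 0.76923 + 0.82456) / 5 = 0.6051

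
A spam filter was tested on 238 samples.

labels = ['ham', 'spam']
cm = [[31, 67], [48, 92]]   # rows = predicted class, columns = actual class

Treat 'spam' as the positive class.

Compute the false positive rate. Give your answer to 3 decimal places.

FPR = FP/(FP+TN) = 48/(48+31) = 0.608

0.608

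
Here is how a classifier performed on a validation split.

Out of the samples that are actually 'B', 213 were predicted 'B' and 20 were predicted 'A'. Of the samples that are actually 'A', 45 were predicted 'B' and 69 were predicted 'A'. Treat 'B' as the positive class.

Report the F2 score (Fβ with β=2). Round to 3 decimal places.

0.895

Fβ = (1+β²)·TP / ((1+β²)·TP + β²·FN + FP), with β²=4
= 5·213 / (5·213 + 4·20 + 45) = 0.895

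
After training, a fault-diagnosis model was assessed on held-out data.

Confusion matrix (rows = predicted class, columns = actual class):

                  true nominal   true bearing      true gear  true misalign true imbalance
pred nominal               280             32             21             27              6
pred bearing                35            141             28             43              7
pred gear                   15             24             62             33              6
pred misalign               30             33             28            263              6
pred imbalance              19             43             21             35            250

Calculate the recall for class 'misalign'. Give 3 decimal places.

Treat 'misalign' as positive and all other classes as negative.
recall = TP/(TP+FN).
misalign: TP=263, FN=27+43+33+35=138 → 263/401 = 0.6559

0.656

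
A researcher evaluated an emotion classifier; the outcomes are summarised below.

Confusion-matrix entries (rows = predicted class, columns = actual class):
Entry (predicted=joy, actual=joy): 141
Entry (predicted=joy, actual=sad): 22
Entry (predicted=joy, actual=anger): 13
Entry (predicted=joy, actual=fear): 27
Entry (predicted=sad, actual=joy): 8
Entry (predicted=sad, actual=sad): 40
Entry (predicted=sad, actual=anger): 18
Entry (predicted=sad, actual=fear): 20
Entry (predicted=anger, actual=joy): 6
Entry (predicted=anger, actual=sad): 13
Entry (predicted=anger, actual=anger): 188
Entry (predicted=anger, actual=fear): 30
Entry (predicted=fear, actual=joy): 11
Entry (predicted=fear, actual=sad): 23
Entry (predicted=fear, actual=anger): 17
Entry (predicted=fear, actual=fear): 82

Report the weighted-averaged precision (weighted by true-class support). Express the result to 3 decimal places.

Per-class precision (TP/(TP+FP)):
  joy: TP=141, FP=22+13+27=62 → 141/203 = 0.6946
  sad: TP=40, FP=8+18+20=46 → 40/86 = 0.4651
  anger: TP=188, FP=6+13+30=49 → 188/237 = 0.7932
  fear: TP=82, FP=11+23+17=51 → 82/133 = 0.6165
Weighted-precision = Σ (supportᵢ/N)·precisionᵢ with N=659: (166/659)·0.6946 + (98/659)·0.4651 + (236/659)·0.7932 + (159/659)·0.6165 = 0.677

0.677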